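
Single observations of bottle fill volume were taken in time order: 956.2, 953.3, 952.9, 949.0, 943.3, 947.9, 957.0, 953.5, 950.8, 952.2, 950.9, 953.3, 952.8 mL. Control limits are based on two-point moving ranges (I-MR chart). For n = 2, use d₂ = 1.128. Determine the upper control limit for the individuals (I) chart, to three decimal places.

960.288

X̄ = (956.2 + 953.3 + 952.9 + 949.0 + 943.3 + 947.9 + 957.0 + 953.5 + 950.8 + 952.2 + 950.9 + 953.3 + 952.8) / 13 = 951.7769
Moving ranges: 2.9, 0.4, 3.9, 5.7, 4.6, 9.1, 3.5, 2.7, 1.4, 1.3, 2.4, 0.5; M̄R̄ = 38.4000 / 12 = 3.2000
UCL = X̄ + 3·M̄R̄/d₂ = 951.7769 + 3 × 3.2000 / 1.128 = 960.2876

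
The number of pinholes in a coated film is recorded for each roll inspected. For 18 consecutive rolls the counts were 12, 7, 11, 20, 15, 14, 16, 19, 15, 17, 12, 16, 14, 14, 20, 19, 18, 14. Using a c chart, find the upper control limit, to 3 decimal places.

c̄ = (12 + 7 + 11 + 20 + 15 + 14 + 16 + 19 + 15 + 17 + 12 + 16 + 14 + 14 + 20 + 19 + 18 + 14) / 18 = 273 / 18 = 15.1667
UCL = c̄ + 3√c̄ = 15.1667 + 3 × √15.1667 = 15.1667 + 3 × 3.8944 = 26.8500

26.850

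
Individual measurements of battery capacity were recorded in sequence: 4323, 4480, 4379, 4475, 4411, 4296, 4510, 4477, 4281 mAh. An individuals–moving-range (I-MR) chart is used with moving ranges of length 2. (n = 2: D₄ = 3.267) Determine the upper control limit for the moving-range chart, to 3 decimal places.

398.574

Moving ranges: 157, 101, 96, 64, 115, 214, 33, 196; M̄R̄ = 976.0000 / 8 = 122.0000
UCL_MR = D₄·M̄R̄ = 3.267 × 122.0000 = 398.5740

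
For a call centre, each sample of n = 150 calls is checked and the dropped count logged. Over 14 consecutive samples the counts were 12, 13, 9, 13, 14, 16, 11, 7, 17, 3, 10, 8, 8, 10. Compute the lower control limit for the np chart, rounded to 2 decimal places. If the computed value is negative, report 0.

1.29

p̄ = Σdᵢ / (k·n) = 151 / (14 × 150) = 0.07190
LCL = np̄ − 3·√(np̄(1−p̄)) = 10.7857 − 3 × 3.1639 = 1.2941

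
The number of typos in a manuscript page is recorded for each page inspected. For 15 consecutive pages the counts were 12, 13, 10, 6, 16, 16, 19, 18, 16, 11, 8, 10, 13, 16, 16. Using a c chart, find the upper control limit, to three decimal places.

24.288

c̄ = (12 + 13 + 10 + 6 + 16 + 16 + 19 + 18 + 16 + 11 + 8 + 10 + 13 + 16 + 16) / 15 = 200 / 15 = 13.3333
UCL = c̄ + 3√c̄ = 13.3333 + 3 × √13.3333 = 13.3333 + 3 × 3.6515 = 24.2878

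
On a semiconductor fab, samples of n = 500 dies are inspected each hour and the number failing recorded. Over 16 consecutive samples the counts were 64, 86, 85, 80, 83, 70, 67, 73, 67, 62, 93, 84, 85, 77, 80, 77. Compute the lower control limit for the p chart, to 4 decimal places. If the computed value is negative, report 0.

p̄ = Σdᵢ / (k·n) = 1233 / (16 × 500) = 0.15413
LCL = p̄ − 3·√(p̄(1−p̄)/n) = 0.15413 − 3 × 0.01615 = 0.10568

0.1057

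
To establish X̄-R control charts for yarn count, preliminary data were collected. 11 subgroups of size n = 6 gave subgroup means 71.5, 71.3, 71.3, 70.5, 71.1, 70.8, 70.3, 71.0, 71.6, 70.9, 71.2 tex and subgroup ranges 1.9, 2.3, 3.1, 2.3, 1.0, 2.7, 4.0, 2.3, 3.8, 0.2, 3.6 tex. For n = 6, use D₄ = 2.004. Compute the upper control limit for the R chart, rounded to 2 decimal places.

4.96

R̄ = (1.9 + 2.3 + 3.1 + 2.3 + 1.0 + 2.7 + 4.0 + 2.3 + 3.8 + 0.2 + 3.6) / 11 = 27.2000 / 11 = 2.4727
UCL_R = D₄·R̄ = 2.004 × 2.4727 = 4.9553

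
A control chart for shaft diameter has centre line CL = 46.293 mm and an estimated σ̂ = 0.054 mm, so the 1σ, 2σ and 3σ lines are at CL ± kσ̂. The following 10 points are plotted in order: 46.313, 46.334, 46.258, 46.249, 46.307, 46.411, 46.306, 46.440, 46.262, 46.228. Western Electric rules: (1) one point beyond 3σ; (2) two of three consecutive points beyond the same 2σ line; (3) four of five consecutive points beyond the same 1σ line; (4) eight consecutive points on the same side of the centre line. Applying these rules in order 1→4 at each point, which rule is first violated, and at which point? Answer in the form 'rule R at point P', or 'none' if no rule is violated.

Zone of each point (C = within 1σ̂, B = 1σ̂–2σ̂, A = 2σ̂–3σ̂, * = beyond 3σ̂; sign = side of CL): 1:+C, 2:+C, 3:-C, 4:-C, 5:+C, 6:+A, 7:+C, 8:+A, 9:-C, 10:-B
Rule 2 (two of three consecutive points beyond the same 2σ limit) is satisfied at point 8.

rule 2 at point 8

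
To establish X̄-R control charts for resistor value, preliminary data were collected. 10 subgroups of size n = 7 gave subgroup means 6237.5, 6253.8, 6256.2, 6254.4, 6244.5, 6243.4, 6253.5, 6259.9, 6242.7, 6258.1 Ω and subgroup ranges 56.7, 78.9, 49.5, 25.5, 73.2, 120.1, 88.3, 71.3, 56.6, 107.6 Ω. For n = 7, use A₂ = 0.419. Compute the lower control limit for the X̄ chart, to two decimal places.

X̄̄ = (6237.5 + 6253.8 + 6256.2 + 6254.4 + 6244.5 + 6243.4 + 6253.5 + 6259.9 + 6242.7 + 6258.1) / 10 = 62504.0000 / 10 = 6250.4000
R̄ = (56.7 + 78.9 + 49.5 + 25.5 + 73.2 + 120.1 + 88.3 + 71.3 + 56.6 + 107.6) / 10 = 727.7000 / 10 = 72.7700
LCL = X̄̄ − A₂·R̄ = 6250.4000 − 0.419 × 72.7700 = 6219.9094

6219.91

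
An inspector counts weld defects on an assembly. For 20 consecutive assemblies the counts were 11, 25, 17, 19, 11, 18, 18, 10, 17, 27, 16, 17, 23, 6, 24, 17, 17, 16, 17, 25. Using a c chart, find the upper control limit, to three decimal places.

30.118

c̄ = (11 + 25 + 17 + 19 + 11 + 18 + 18 + 10 + 17 + 27 + 16 + 17 + 23 + 6 + 24 + 17 + 17 + 16 + 17 + 25) / 20 = 351 / 20 = 17.5500
UCL = c̄ + 3√c̄ = 17.5500 + 3 × √17.5500 = 17.5500 + 3 × 4.1893 = 30.1178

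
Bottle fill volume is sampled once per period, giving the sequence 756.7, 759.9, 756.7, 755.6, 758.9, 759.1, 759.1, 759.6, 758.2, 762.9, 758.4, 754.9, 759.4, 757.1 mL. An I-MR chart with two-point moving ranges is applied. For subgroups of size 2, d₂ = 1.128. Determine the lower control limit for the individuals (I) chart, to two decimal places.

X̄ = (756.7 + 759.9 + 756.7 + 755.6 + 758.9 + 759.1 + 759.1 + 759.6 + 758.2 + 762.9 + 758.4 + 754.9 + 759.4 + 757.1) / 14 = 758.3214
Moving ranges: 3.2, 3.2, 1.1, 3.3, 0.2, 0.0, 0.5, 1.4, 4.7, 4.5, 3.5, 4.5, 2.3; M̄R̄ = 32.4000 / 13 = 2.4923
LCL = X̄ − 3·M̄R̄/d₂ = 758.3214 − 3 × 2.4923 / 1.128 = 751.6930

751.69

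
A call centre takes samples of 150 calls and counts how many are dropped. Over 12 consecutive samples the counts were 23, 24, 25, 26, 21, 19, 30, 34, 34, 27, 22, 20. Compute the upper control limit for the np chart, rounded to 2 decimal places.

39.20

p̄ = Σdᵢ / (k·n) = 305 / (12 × 150) = 0.16944
UCL = np̄ + 3·√(np̄(1−p̄)) = 25.4167 + 3 × √(25.4167×0.83056) = 25.4167 + 3 × 4.5946 = 39.2003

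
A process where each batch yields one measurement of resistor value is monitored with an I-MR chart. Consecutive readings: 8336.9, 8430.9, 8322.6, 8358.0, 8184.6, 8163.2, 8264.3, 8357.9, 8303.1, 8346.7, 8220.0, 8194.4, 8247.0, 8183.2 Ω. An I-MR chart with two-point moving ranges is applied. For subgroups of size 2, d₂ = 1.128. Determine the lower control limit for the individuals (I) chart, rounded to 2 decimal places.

8076.07

X̄ = (8336.9 + 8430.9 + 8322.6 + 8358.0 + 8184.6 + 8163.2 + 8264.3 + 8357.9 + 8303.1 + 8346.7 + 8220.0 + 8194.4 + 8247.0 + 8183.2) / 14 = 8279.4857
Moving ranges: 94.0, 108.3, 35.4, 173.4, 21.4, 101.1, 93.6, 54.8, 43.6, 126.7, 25.6, 52.6, 63.8; M̄R̄ = 994.3000 / 13 = 76.4846
LCL = X̄ − 3·M̄R̄/d₂ = 8279.4857 − 3 × 76.4846 / 1.128 = 8076.0692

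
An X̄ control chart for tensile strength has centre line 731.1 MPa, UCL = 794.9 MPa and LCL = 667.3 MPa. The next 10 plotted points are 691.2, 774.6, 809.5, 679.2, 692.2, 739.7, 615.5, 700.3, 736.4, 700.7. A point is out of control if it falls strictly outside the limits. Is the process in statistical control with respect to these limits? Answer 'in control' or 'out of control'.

out of control

Compare each point to [667.3, 794.9]: sample 3 = 809.5 > UCL; sample 7 = 615.5 < LCL.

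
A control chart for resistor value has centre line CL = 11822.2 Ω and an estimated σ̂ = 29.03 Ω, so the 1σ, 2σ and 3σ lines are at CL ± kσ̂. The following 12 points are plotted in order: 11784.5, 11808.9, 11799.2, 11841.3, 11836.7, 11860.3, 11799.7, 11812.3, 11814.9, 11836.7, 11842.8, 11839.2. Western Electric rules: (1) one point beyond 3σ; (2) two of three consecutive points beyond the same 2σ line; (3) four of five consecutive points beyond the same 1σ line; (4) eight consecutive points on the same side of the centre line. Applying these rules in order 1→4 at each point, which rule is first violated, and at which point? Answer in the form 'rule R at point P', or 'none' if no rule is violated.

Zone of each point (C = within 1σ̂, B = 1σ̂–2σ̂, A = 2σ̂–3σ̂, * = beyond 3σ̂; sign = side of CL): 1:-B, 2:-C, 3:-C, 4:+C, 5:+C, 6:+B, 7:-C, 8:-C, 9:-C, 10:+C, 11:+C, 12:+C
No rule fires across all 12 points.

none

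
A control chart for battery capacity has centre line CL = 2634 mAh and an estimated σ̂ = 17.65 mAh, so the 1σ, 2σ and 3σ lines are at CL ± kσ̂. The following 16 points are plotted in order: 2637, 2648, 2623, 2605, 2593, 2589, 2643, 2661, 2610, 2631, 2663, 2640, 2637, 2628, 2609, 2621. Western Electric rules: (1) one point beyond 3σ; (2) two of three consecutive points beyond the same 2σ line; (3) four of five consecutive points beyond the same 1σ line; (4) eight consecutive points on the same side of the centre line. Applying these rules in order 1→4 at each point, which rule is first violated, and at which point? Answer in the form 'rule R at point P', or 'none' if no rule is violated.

Zone of each point (C = within 1σ̂, B = 1σ̂–2σ̂, A = 2σ̂–3σ̂, * = beyond 3σ̂; sign = side of CL): 1:+C, 2:+C, 3:-C, 4:-B, 5:-A, 6:-A, 7:+C, 8:+B, 9:-B, 10:-C, 11:+B, 12:+C, 13:+C, 14:-C, 15:-B, 16:-C
Rule 2 (two of three consecutive points beyond the same 2σ limit) is satisfied at point 6.

rule 2 at point 6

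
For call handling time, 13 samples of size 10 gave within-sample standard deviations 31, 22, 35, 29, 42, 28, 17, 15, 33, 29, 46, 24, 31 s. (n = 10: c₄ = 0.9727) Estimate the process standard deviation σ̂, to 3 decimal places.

30.209

s̄ = (31 + 22 + 35 + 29 + 42 + 28 + 17 + 15 + 33 + 29 + 46 + 24 + 31) / 13 = 29.3846
σ̂ = s̄ / c₄ = 29.3846 / 0.9727 = 30.2093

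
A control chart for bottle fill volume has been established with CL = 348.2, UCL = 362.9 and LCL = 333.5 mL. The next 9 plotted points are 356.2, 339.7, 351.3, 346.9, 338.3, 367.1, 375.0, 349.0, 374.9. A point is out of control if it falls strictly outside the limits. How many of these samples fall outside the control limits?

Compare each point to [333.5, 362.9]: sample 6 = 367.1 > UCL; sample 7 = 375.0 > UCL; sample 9 = 374.9 > UCL.

3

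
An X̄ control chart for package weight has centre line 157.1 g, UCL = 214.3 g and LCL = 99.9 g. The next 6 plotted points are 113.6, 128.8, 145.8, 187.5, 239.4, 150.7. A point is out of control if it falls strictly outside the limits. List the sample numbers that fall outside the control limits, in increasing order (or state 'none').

5

Compare each point to [99.9, 214.3]: sample 5 = 239.4 > UCL.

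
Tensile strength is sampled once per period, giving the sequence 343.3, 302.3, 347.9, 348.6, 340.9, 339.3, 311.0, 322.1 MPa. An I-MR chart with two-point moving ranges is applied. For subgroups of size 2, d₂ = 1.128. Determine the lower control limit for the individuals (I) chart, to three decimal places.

X̄ = (343.3 + 302.3 + 347.9 + 348.6 + 340.9 + 339.3 + 311.0 + 322.1) / 8 = 331.9250
Moving ranges: 41.0, 45.6, 0.7, 7.7, 1.6, 28.3, 11.1; M̄R̄ = 136.0000 / 7 = 19.4286
LCL = X̄ − 3·M̄R̄/d₂ = 331.9250 − 3 × 19.4286 / 1.128 = 280.2533

280.253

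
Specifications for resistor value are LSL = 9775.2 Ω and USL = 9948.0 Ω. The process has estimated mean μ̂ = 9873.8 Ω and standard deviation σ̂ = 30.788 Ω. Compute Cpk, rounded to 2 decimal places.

Cpu = (USL − μ̂) / (3σ̂) = (9948.0 − 9873.8) / (3 × 30.788) = 0.8033; Cpl = (μ̂ − LSL) / (3σ̂) = (9873.8 − 9775.2) / (3 × 30.788) = 1.0675; Cpk = min(Cpu, Cpl) = 0.8033

0.80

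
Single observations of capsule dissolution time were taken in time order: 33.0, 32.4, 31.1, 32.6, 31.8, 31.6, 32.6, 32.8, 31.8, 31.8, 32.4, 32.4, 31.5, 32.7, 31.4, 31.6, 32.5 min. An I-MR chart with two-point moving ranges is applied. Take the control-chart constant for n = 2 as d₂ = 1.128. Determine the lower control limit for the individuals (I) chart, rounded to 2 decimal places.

30.17

X̄ = (33.0 + 32.4 + 31.1 + 32.6 + 31.8 + 31.6 + 32.6 + 32.8 + 31.8 + 31.8 + 32.4 + 32.4 + 31.5 + 32.7 + 31.4 + 31.6 + 32.5) / 17 = 32.1176
Moving ranges: 0.6, 1.3, 1.5, 0.8, 0.2, 1.0, 0.2, 1.0, 0.0, 0.6, 0.0, 0.9, 1.2, 1.3, 0.2, 0.9; M̄R̄ = 11.7000 / 16 = 0.7312
LCL = X̄ − 3·M̄R̄/d₂ = 32.1176 − 3 × 0.7312 / 1.128 = 30.1728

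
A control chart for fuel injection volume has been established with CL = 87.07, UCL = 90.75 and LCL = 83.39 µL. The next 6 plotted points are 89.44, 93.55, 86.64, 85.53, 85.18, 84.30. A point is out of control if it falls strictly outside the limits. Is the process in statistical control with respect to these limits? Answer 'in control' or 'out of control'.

Compare each point to [83.39, 90.75]: sample 2 = 93.55 > UCL.

out of control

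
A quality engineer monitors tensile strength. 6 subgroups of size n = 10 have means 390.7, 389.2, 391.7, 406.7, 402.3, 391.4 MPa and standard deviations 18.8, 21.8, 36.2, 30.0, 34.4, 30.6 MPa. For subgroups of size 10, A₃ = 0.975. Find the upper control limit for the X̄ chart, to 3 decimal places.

X̄̄ = (390.7 + 389.2 + 391.7 + 406.7 + 402.3 + 391.4) / 6 = 395.3333
s̄ = (18.8 + 21.8 + 36.2 + 30.0 + 34.4 + 30.6) / 6 = 28.6333
UCL = X̄̄ + A₃·s̄ = 395.3333 + 0.975 × 28.6333 = 423.2508

423.251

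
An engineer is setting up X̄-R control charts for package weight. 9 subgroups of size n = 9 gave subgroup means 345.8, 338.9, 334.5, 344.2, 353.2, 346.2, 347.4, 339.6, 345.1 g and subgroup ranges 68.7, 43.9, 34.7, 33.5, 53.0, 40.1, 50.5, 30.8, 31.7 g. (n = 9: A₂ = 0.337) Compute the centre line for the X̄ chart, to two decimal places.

X̄̄ = (345.8 + 338.9 + 334.5 + 344.2 + 353.2 + 346.2 + 347.4 + 339.6 + 345.1) / 9 = 3094.9000 / 9 = 343.8778
CL = X̄̄ = 343.8778

343.88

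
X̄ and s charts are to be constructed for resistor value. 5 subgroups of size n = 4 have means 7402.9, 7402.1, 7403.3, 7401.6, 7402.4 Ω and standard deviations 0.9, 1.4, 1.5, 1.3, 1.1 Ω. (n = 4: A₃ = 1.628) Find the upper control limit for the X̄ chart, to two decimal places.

X̄̄ = (7402.9 + 7402.1 + 7403.3 + 7401.6 + 7402.4) / 5 = 7402.4600
s̄ = (0.9 + 1.4 + 1.5 + 1.3 + 1.1) / 5 = 1.2400
UCL = X̄̄ + A₃·s̄ = 7402.4600 + 1.628 × 1.2400 = 7404.4787

7404.48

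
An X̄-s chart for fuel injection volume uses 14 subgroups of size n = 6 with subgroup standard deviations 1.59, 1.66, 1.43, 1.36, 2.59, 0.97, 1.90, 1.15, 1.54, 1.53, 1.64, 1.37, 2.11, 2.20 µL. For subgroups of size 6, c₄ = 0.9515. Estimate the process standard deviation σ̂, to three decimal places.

s̄ = (1.59 + 1.66 + 1.43 + 1.36 + 2.59 + 0.97 + 1.90 + 1.15 + 1.54 + 1.53 + 1.64 + 1.37 + 2.11 + 2.20) / 14 = 1.6457
σ̂ = s̄ / c₄ = 1.6457 / 0.9515 = 1.7296

1.730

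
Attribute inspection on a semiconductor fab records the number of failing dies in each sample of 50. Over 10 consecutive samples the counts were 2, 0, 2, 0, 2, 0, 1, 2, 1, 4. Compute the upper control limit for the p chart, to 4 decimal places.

p̄ = Σdᵢ / (k·n) = 14 / (10 × 50) = 0.02800
UCL = p̄ + 3·√(p̄(1−p̄)/n) = 0.02800 + 3 × √(0.02800×0.97200/50) = 0.02800 + 3 × 0.02333 = 0.09799

0.0980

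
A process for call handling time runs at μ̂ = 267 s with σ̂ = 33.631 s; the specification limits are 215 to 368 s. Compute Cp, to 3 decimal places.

Cp = (USL − LSL) / (6σ̂) = (368 − 215) / (6 × 33.631) = 153.0000 / 201.7860 = 0.7582

0.758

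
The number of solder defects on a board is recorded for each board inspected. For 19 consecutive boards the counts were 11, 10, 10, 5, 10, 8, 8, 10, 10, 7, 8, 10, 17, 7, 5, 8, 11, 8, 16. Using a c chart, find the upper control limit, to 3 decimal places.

18.629

c̄ = (11 + 10 + 10 + 5 + 10 + 8 + 8 + 10 + 10 + 7 + 8 + 10 + 17 + 7 + 5 + 8 + 11 + 8 + 16) / 19 = 179 / 19 = 9.4211
UCL = c̄ + 3√c̄ = 9.4211 + 3 × √9.4211 = 9.4211 + 3 × 3.0694 = 18.6292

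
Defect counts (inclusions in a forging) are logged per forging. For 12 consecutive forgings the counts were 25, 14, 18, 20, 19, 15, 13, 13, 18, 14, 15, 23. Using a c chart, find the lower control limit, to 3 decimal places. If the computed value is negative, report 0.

4.790

c̄ = (25 + 14 + 18 + 20 + 19 + 15 + 13 + 13 + 18 + 14 + 15 + 23) / 12 = 207 / 12 = 17.2500
LCL = c̄ − 3√c̄ = 17.2500 − 3 × 4.1533 = 4.7901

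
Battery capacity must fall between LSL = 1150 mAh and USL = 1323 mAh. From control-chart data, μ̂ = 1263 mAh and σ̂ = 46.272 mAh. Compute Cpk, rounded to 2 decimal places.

Cpu = (USL − μ̂) / (3σ̂) = (1323 − 1263) / (3 × 46.272) = 0.4322; Cpl = (μ̂ − LSL) / (3σ̂) = (1263 − 1150) / (3 × 46.272) = 0.8140; Cpk = min(Cpu, Cpl) = 0.4322

0.43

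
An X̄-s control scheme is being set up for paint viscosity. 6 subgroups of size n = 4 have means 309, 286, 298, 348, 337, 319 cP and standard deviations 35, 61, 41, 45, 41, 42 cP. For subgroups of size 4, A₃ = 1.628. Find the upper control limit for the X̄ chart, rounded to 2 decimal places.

X̄̄ = (309 + 286 + 298 + 348 + 337 + 319) / 6 = 316.1667
s̄ = (35 + 61 + 41 + 45 + 41 + 42) / 6 = 44.1667
UCL = X̄̄ + A₃·s̄ = 316.1667 + 1.628 × 44.1667 = 388.0700

388.07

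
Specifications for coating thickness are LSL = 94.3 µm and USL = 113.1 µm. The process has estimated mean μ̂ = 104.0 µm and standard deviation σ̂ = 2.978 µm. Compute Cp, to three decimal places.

1.052

Cp = (USL − LSL) / (6σ̂) = (113.1 − 94.3) / (6 × 2.978) = 18.8000 / 17.8680 = 1.0522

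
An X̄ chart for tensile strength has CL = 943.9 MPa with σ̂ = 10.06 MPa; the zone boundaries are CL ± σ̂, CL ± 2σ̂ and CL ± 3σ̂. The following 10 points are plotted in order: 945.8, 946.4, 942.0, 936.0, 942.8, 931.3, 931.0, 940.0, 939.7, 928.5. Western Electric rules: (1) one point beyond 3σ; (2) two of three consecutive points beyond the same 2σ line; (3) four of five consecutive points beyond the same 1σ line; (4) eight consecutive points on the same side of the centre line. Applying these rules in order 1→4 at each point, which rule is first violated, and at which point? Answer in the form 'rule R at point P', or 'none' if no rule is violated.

rule 4 at point 10

Zone of each point (C = within 1σ̂, B = 1σ̂–2σ̂, A = 2σ̂–3σ̂, * = beyond 3σ̂; sign = side of CL): 1:+C, 2:+C, 3:-C, 4:-C, 5:-C, 6:-B, 7:-B, 8:-C, 9:-C, 10:-B
Rule 4 (eight consecutive points on the same side of the centre line) is satisfied at point 10.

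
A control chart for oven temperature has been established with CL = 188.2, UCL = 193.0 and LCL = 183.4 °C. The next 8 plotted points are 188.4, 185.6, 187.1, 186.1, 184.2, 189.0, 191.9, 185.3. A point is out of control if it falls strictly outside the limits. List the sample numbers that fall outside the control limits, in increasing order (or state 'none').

All 8 points lie within [183.4, 193.0].

none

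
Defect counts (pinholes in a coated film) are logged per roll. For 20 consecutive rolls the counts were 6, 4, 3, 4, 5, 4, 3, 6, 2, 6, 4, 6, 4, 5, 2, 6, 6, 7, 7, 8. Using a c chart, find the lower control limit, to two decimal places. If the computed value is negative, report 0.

c̄ = (6 + 4 + 3 + 4 + 5 + 4 + 3 + 6 + 2 + 6 + 4 + 6 + 4 + 5 + 2 + 6 + 6 + 7 + 7 + 8) / 20 = 98 / 20 = 4.9000
LCL = c̄ − 3√c̄ = 4.9000 − 3 × 2.2136 = -1.7408 → 0 (cannot be negative)

0.00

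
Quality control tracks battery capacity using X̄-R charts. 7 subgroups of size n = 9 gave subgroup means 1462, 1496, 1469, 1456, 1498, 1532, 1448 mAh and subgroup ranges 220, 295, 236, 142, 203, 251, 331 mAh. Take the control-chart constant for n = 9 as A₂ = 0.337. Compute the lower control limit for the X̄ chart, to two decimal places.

1399.36

X̄̄ = (1462 + 1496 + 1469 + 1456 + 1498 + 1532 + 1448) / 7 = 10361.0000 / 7 = 1480.1429
R̄ = (220 + 295 + 236 + 142 + 203 + 251 + 331) / 7 = 1678.0000 / 7 = 239.7143
LCL = X̄̄ − A₂·R̄ = 1480.1429 − 0.337 × 239.7143 = 1399.3591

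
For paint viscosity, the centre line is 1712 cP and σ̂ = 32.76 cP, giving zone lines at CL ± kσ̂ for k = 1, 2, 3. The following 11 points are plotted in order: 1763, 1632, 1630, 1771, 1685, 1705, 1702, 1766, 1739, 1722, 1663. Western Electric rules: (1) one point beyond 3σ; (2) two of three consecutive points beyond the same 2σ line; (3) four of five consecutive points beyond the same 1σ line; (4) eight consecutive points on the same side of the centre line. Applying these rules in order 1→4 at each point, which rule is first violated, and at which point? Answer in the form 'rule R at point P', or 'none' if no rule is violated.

rule 2 at point 3

Zone of each point (C = within 1σ̂, B = 1σ̂–2σ̂, A = 2σ̂–3σ̂, * = beyond 3σ̂; sign = side of CL): 1:+B, 2:-A, 3:-A, 4:+B, 5:-C, 6:-C, 7:-C, 8:+B, 9:+C, 10:+C, 11:-B
Rule 2 (two of three consecutive points beyond the same 2σ limit) is satisfied at point 3.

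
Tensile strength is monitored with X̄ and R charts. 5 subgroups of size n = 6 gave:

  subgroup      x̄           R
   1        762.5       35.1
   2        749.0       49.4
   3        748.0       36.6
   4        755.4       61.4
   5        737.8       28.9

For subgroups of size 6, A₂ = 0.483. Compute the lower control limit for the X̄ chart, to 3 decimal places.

730.119

X̄̄ = (762.5 + 749.0 + 748.0 + 755.4 + 737.8) / 5 = 3752.7000 / 5 = 750.5400
R̄ = (35.1 + 49.4 + 36.6 + 61.4 + 28.9) / 5 = 211.4000 / 5 = 42.2800
LCL = X̄̄ − A₂·R̄ = 750.5400 − 0.483 × 42.2800 = 730.1188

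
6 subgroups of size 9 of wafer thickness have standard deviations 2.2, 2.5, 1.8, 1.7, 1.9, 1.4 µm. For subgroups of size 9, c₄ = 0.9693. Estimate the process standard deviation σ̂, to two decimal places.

s̄ = (2.2 + 2.5 + 1.8 + 1.7 + 1.9 + 1.4) / 6 = 1.9167
σ̂ = s̄ / c₄ = 1.9167 / 0.9693 = 1.9774

1.98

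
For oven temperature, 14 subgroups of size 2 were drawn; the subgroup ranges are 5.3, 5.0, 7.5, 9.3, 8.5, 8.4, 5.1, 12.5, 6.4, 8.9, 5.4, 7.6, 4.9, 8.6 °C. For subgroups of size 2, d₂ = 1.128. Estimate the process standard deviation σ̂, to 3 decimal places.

6.548

R̄ = (5.3 + 5.0 + 7.5 + 9.3 + 8.5 + 8.4 + 5.1 + 12.5 + 6.4 + 8.9 + 5.4 + 7.6 + 4.9 + 8.6) / 14 = 7.3857
σ̂ = R̄ / d₂ = 7.3857 / 1.128 = 6.5476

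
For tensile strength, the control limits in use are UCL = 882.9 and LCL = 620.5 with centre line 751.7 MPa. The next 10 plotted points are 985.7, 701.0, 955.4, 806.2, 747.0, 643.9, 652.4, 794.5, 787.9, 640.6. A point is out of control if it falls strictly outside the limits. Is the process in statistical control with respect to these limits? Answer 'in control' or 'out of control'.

out of control

Compare each point to [620.5, 882.9]: sample 1 = 985.7 > UCL; sample 3 = 955.4 > UCL.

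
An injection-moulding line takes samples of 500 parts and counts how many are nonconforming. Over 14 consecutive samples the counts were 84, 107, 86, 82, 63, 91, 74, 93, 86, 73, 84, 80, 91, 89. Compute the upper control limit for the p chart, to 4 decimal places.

0.2193

p̄ = Σdᵢ / (k·n) = 1183 / (14 × 500) = 0.16900
UCL = p̄ + 3·√(p̄(1−p̄)/n) = 0.16900 + 3 × √(0.16900×0.83100/500) = 0.16900 + 3 × 0.01676 = 0.21928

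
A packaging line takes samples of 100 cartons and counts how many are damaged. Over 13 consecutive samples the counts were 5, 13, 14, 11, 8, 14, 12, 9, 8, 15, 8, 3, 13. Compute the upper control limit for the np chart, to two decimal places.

p̄ = Σdᵢ / (k·n) = 133 / (13 × 100) = 0.10231
UCL = np̄ + 3·√(np̄(1−p̄)) = 10.2308 + 3 × √(10.2308×0.89769) = 10.2308 + 3 × 3.0305 = 19.3223

19.32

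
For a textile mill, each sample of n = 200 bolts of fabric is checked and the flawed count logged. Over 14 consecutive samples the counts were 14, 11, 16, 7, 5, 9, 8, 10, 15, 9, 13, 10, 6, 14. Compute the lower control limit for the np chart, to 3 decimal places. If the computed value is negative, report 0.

1.038

p̄ = Σdᵢ / (k·n) = 147 / (14 × 200) = 0.05250
LCL = np̄ − 3·√(np̄(1−p̄)) = 10.5000 − 3 × 3.1542 = 1.0375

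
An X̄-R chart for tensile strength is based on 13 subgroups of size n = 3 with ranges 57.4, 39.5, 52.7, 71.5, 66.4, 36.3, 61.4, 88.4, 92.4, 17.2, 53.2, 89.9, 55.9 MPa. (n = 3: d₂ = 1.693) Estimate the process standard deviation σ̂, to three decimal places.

35.540

R̄ = (57.4 + 39.5 + 52.7 + 71.5 + 66.4 + 36.3 + 61.4 + 88.4 + 92.4 + 17.2 + 53.2 + 89.9 + 55.9) / 13 = 60.1692
σ̂ = R̄ / d₂ = 60.1692 / 1.693 = 35.5400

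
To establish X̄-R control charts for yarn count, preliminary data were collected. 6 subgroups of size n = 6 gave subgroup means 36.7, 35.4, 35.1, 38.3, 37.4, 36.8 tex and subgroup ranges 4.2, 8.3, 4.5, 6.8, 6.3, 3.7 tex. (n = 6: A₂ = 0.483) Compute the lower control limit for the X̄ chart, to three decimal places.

X̄̄ = (36.7 + 35.4 + 35.1 + 38.3 + 37.4 + 36.8) / 6 = 219.7000 / 6 = 36.6167
R̄ = (4.2 + 8.3 + 4.5 + 6.8 + 6.3 + 3.7) / 6 = 33.8000 / 6 = 5.6333
LCL = X̄̄ − A₂·R̄ = 36.6167 − 0.483 × 5.6333 = 33.8958

33.896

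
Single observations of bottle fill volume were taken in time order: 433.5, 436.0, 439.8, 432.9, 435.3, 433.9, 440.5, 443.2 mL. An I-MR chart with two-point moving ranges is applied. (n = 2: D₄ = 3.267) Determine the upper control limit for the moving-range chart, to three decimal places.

12.275

Moving ranges: 2.5, 3.8, 6.9, 2.4, 1.4, 6.6, 2.7; M̄R̄ = 26.3000 / 7 = 3.7571
UCL_MR = D₄·M̄R̄ = 3.267 × 3.7571 = 12.2746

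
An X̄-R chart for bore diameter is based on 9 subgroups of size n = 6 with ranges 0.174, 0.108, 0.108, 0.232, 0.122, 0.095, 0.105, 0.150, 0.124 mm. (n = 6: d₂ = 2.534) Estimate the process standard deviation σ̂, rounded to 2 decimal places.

0.05

R̄ = (0.174 + 0.108 + 0.108 + 0.232 + 0.122 + 0.095 + 0.105 + 0.150 + 0.124) / 9 = 0.1353
σ̂ = R̄ / d₂ = 0.1353 / 2.534 = 0.0534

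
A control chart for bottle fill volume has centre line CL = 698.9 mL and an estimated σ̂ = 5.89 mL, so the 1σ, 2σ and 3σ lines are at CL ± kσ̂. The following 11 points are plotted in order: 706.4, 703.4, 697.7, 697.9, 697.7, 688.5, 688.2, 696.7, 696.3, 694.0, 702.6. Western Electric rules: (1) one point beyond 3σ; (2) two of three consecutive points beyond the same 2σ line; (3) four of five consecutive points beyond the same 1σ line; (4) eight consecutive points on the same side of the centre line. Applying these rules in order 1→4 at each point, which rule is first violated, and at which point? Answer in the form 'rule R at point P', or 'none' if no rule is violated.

Zone of each point (C = within 1σ̂, B = 1σ̂–2σ̂, A = 2σ̂–3σ̂, * = beyond 3σ̂; sign = side of CL): 1:+B, 2:+C, 3:-C, 4:-C, 5:-C, 6:-B, 7:-B, 8:-C, 9:-C, 10:-C, 11:+C
Rule 4 (eight consecutive points on the same side of the centre line) is satisfied at point 10.

rule 4 at point 10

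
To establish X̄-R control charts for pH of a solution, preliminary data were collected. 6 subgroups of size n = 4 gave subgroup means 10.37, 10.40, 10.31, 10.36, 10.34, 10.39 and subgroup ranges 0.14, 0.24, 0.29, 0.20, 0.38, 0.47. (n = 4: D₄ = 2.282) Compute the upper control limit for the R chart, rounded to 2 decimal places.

0.65

R̄ = (0.14 + 0.24 + 0.29 + 0.20 + 0.38 + 0.47) / 6 = 1.7200 / 6 = 0.2867
UCL_R = D₄·R̄ = 2.282 × 0.2867 = 0.6542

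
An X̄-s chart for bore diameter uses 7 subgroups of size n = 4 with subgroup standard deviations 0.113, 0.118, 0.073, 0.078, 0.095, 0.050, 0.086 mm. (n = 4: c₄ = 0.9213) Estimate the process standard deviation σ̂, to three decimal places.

s̄ = (0.113 + 0.118 + 0.073 + 0.078 + 0.095 + 0.050 + 0.086) / 7 = 0.0876
σ̂ = s̄ / c₄ = 0.0876 / 0.9213 = 0.0951

0.095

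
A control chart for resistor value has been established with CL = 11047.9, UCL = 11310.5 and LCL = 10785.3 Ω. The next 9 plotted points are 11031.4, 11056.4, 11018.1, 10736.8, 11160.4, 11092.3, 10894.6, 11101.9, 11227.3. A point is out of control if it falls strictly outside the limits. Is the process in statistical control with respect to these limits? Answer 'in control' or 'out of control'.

out of control

Compare each point to [10785.3, 11310.5]: sample 4 = 10736.8 < LCL.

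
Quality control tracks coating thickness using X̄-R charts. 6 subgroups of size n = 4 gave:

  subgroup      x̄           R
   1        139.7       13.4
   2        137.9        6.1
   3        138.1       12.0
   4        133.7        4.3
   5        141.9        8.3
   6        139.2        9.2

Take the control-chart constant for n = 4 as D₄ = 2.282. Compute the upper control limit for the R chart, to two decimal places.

R̄ = (13.4 + 6.1 + 12.0 + 4.3 + 8.3 + 9.2) / 6 = 53.3000 / 6 = 8.8833
UCL_R = D₄·R̄ = 2.282 × 8.8833 = 20.2718

20.27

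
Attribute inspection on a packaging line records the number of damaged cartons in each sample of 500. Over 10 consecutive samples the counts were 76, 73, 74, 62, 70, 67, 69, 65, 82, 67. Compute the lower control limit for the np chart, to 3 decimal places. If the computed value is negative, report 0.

p̄ = Σdᵢ / (k·n) = 705 / (10 × 500) = 0.14100
LCL = np̄ − 3·√(np̄(1−p̄)) = 70.5000 − 3 × 7.7820 = 47.1540

47.154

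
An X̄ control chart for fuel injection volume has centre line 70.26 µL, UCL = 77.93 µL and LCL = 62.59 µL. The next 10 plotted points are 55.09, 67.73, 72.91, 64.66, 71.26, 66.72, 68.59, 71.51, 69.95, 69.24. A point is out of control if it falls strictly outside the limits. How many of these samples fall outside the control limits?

1

Compare each point to [62.59, 77.93]: sample 1 = 55.09 < LCL.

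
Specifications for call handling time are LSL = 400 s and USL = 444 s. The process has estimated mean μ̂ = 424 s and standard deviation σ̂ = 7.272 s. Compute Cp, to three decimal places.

Cp = (USL − LSL) / (6σ̂) = (444 − 400) / (6 × 7.272) = 44.0000 / 43.6320 = 1.0084

1.008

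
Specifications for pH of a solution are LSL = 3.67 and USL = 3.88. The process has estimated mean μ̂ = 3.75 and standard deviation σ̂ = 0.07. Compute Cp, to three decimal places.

Cp = (USL − LSL) / (6σ̂) = (3.88 − 3.67) / (6 × 0.07) = 0.2100 / 0.4200 = 0.5000

0.500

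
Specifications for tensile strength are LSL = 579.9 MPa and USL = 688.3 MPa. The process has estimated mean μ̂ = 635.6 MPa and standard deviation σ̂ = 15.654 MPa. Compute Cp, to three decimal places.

1.154

Cp = (USL − LSL) / (6σ̂) = (688.3 − 579.9) / (6 × 15.654) = 108.4000 / 93.9240 = 1.1541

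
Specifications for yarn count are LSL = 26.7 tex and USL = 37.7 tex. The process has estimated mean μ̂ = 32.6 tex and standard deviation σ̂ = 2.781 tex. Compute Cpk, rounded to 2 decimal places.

Cpu = (USL − μ̂) / (3σ̂) = (37.7 − 32.6) / (3 × 2.781) = 0.6113; Cpl = (μ̂ − LSL) / (3σ̂) = (32.6 − 26.7) / (3 × 2.781) = 0.7072; Cpk = min(Cpu, Cpl) = 0.6113

0.61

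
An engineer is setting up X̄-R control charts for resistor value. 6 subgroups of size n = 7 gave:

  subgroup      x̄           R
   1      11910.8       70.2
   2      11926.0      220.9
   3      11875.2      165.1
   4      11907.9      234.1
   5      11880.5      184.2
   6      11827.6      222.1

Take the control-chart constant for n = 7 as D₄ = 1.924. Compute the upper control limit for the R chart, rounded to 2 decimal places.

R̄ = (70.2 + 220.9 + 165.1 + 234.1 + 184.2 + 222.1) / 6 = 1096.6000 / 6 = 182.7667
UCL_R = D₄·R̄ = 1.924 × 182.7667 = 351.6431

351.64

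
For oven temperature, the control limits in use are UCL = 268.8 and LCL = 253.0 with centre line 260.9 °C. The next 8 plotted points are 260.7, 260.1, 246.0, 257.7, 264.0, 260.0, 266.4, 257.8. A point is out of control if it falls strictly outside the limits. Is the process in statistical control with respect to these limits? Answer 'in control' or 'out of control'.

out of control

Compare each point to [253.0, 268.8]: sample 3 = 246.0 < LCL.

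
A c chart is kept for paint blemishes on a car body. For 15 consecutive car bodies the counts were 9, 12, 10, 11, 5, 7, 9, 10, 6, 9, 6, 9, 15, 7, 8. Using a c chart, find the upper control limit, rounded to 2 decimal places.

17.80

c̄ = (9 + 12 + 10 + 11 + 5 + 7 + 9 + 10 + 6 + 9 + 6 + 9 + 15 + 7 + 8) / 15 = 133 / 15 = 8.8667
UCL = c̄ + 3√c̄ = 8.8667 + 3 × √8.8667 = 8.8667 + 3 × 2.9777 = 17.7998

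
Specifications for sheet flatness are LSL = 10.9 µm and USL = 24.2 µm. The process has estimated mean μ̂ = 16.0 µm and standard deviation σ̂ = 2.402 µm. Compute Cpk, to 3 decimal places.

Cpu = (USL − μ̂) / (3σ̂) = (24.2 − 16.0) / (3 × 2.402) = 1.1379; Cpl = (μ̂ − LSL) / (3σ̂) = (16.0 − 10.9) / (3 × 2.402) = 0.7077; Cpk = min(Cpu, Cpl) = 0.7077

0.708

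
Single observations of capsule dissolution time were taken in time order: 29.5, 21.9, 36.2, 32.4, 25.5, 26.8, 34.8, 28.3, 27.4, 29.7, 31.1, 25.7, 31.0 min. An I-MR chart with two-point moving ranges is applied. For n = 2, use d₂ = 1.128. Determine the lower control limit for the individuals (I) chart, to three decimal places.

15.136

X̄ = (29.5 + 21.9 + 36.2 + 32.4 + 25.5 + 26.8 + 34.8 + 28.3 + 27.4 + 29.7 + 31.1 + 25.7 + 31.0) / 13 = 29.2538
Moving ranges: 7.6, 14.3, 3.8, 6.9, 1.3, 8.0, 6.5, 0.9, 2.3, 1.4, 5.4, 5.3; M̄R̄ = 63.7000 / 12 = 5.3083
LCL = X̄ − 3·M̄R̄/d₂ = 29.2538 − 3 × 5.3083 / 1.128 = 15.1359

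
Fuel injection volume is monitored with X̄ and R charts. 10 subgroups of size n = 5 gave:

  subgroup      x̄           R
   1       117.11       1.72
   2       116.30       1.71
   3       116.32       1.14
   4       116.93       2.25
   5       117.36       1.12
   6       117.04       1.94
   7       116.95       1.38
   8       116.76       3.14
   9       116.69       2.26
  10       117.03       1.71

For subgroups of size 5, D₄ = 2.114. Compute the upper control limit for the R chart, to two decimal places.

3.88

R̄ = (1.72 + 1.71 + 1.14 + 2.25 + 1.12 + 1.94 + 1.38 + 3.14 + 2.26 + 1.71) / 10 = 18.3700 / 10 = 1.8370
UCL_R = D₄·R̄ = 2.114 × 1.8370 = 3.8834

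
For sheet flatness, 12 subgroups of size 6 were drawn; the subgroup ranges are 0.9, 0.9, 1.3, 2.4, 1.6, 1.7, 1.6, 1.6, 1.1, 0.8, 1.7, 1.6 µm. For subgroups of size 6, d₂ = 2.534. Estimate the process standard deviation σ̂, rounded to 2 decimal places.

R̄ = (0.9 + 0.9 + 1.3 + 2.4 + 1.6 + 1.7 + 1.6 + 1.6 + 1.1 + 0.8 + 1.7 + 1.6) / 12 = 1.4333
σ̂ = R̄ / d₂ = 1.4333 / 2.534 = 0.5656

0.57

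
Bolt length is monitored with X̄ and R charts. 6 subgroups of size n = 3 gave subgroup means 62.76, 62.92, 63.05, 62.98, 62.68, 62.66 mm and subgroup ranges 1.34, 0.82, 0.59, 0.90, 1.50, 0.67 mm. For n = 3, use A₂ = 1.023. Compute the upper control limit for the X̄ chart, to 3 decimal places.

X̄̄ = (62.76 + 62.92 + 63.05 + 62.98 + 62.68 + 62.66) / 6 = 377.0500 / 6 = 62.8417
R̄ = (1.34 + 0.82 + 0.59 + 0.90 + 1.50 + 0.67) / 6 = 5.8200 / 6 = 0.9700
UCL = X̄̄ + A₂·R̄ = 62.8417 + 1.023 × 0.9700 = 63.8340

63.834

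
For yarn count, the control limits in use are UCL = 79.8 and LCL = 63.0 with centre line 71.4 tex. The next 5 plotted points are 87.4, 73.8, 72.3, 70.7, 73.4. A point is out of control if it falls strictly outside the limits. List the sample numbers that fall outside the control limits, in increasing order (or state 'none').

Compare each point to [63.0, 79.8]: sample 1 = 87.4 > UCL.

1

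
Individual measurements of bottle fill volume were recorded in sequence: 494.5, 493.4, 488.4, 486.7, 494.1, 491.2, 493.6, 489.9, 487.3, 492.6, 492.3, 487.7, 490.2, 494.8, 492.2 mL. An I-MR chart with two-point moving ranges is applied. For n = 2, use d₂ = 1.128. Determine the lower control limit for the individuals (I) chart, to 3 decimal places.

X̄ = (494.5 + 493.4 + 488.4 + 486.7 + 494.1 + 491.2 + 493.6 + 489.9 + 487.3 + 492.6 + 492.3 + 487.7 + 490.2 + 494.8 + 492.2) / 15 = 491.2600
Moving ranges: 1.1, 5.0, 1.7, 7.4, 2.9, 2.4, 3.7, 2.6, 5.3, 0.3, 4.6, 2.5, 4.6, 2.6; M̄R̄ = 46.7000 / 14 = 3.3357
LCL = X̄ − 3·M̄R̄/d₂ = 491.2600 − 3 × 3.3357 / 1.128 = 482.3884

482.388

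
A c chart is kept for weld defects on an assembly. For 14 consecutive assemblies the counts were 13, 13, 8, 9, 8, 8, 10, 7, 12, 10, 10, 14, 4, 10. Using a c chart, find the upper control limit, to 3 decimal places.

19.065

c̄ = (13 + 13 + 8 + 9 + 8 + 8 + 10 + 7 + 12 + 10 + 10 + 14 + 4 + 10) / 14 = 136 / 14 = 9.7143
UCL = c̄ + 3√c̄ = 9.7143 + 3 × √9.7143 = 9.7143 + 3 × 3.1168 = 19.0646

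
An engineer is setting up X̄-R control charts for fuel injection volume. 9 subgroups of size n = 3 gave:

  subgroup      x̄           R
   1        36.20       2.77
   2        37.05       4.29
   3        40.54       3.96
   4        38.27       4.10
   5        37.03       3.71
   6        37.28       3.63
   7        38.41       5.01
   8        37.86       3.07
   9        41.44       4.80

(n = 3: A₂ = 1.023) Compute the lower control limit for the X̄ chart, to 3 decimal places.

X̄̄ = (36.20 + 37.05 + 40.54 + 38.27 + 37.03 + 37.28 + 38.41 + 37.86 + 41.44) / 9 = 344.0800 / 9 = 38.2311
R̄ = (2.77 + 4.29 + 3.96 + 4.10 + 3.71 + 3.63 + 5.01 + 3.07 + 4.80) / 9 = 35.3400 / 9 = 3.9267
LCL = X̄̄ − A₂·R̄ = 38.2311 − 1.023 × 3.9267 = 34.2141

34.214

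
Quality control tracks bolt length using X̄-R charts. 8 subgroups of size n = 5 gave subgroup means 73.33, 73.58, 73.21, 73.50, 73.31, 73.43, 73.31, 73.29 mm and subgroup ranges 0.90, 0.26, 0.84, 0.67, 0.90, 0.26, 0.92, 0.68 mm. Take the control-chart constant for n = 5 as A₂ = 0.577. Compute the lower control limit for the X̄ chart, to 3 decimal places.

X̄̄ = (73.33 + 73.58 + 73.21 + 73.50 + 73.31 + 73.43 + 73.31 + 73.29) / 8 = 586.9600 / 8 = 73.3700
R̄ = (0.90 + 0.26 + 0.84 + 0.67 + 0.90 + 0.26 + 0.92 + 0.68) / 8 = 5.4300 / 8 = 0.6787
LCL = X̄̄ − A₂·R̄ = 73.3700 − 0.577 × 0.6787 = 72.9784

72.978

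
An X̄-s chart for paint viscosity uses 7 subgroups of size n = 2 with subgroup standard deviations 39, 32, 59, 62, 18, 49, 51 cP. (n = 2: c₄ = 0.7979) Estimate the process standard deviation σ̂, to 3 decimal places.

s̄ = (39 + 32 + 59 + 62 + 18 + 49 + 51) / 7 = 44.2857
σ̂ = s̄ / c₄ = 44.2857 / 0.7979 = 55.5028

55.503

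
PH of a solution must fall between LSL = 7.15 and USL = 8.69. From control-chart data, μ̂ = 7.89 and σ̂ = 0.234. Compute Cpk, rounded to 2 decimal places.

1.05

Cpu = (USL − μ̂) / (3σ̂) = (8.69 − 7.89) / (3 × 0.234) = 1.1396; Cpl = (μ̂ − LSL) / (3σ̂) = (7.89 − 7.15) / (3 × 0.234) = 1.0541; Cpk = min(Cpu, Cpl) = 1.0541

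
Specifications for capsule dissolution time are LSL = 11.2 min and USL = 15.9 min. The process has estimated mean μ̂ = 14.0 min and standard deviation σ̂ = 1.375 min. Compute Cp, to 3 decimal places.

Cp = (USL − LSL) / (6σ̂) = (15.9 − 11.2) / (6 × 1.375) = 4.7000 / 8.2500 = 0.5697

0.570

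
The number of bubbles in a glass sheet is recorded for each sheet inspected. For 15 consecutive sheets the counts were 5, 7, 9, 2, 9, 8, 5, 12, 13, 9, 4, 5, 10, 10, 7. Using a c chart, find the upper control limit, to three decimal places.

15.973

c̄ = (5 + 7 + 9 + 2 + 9 + 8 + 5 + 12 + 13 + 9 + 4 + 5 + 10 + 10 + 7) / 15 = 115 / 15 = 7.6667
UCL = c̄ + 3√c̄ = 7.6667 + 3 × √7.6667 = 7.6667 + 3 × 2.7689 = 15.9733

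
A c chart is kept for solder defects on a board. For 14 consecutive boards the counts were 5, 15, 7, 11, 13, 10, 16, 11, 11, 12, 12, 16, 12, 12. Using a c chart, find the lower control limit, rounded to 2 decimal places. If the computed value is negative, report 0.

1.41

c̄ = (5 + 15 + 7 + 11 + 13 + 10 + 16 + 11 + 11 + 12 + 12 + 16 + 12 + 12) / 14 = 163 / 14 = 11.6429
LCL = c̄ − 3√c̄ = 11.6429 − 3 × 3.4122 = 1.4064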